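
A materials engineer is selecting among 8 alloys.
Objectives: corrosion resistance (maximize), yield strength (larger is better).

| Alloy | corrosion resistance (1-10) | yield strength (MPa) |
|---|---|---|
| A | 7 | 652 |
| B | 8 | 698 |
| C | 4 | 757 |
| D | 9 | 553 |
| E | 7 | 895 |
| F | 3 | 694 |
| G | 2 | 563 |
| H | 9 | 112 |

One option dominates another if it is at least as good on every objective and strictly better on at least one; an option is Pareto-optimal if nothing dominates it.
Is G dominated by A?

Yes

A vs G: corrosion resistance 7≥2, yield strength 652≥563 — A is at least as good on every objective with at least one strict improvement.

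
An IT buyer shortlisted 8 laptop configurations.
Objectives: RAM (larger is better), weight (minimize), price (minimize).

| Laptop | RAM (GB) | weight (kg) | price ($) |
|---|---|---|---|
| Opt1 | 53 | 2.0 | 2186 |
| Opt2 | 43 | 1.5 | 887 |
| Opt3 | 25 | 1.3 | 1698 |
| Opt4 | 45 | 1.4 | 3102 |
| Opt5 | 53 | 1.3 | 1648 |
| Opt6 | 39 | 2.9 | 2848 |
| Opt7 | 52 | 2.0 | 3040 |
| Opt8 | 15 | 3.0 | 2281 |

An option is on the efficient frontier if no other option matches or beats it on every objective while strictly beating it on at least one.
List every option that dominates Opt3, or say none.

Opt5: RAM 53≥25, weight 1.3≤1.3, price 1648≤1698 — dominates Opt3.
Others (Opt1, Opt2, Opt4, Opt6, Opt7, Opt8) are each worse than Opt3 on at least one objective.

Opt5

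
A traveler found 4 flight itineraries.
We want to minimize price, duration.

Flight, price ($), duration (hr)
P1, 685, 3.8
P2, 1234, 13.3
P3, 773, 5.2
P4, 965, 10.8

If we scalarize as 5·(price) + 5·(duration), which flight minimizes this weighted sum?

P1: 5·685 + 5·3.8 = 3444.0
P2: 5·1234 + 5·13.3 = 6236.5
P3: 5·773 + 5·5.2 = 3891.0
P4: 5·965 + 5·10.8 = 4879.0
Lowest: P1 at 3444.0.

P1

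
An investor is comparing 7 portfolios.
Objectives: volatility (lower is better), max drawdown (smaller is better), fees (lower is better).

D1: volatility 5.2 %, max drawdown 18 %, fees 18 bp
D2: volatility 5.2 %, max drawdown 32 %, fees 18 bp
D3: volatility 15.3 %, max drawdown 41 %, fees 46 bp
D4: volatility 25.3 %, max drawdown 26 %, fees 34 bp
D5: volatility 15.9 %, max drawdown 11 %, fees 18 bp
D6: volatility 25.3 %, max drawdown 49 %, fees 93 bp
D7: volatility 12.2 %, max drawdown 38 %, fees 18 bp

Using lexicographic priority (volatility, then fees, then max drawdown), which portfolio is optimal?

D1

First minimize volatility: best is 5.2, kept {D1, D2}.
Then minimize fees: best is 18, kept {D1, D2}.
Then minimize max drawdown: best is 18, kept {D1}.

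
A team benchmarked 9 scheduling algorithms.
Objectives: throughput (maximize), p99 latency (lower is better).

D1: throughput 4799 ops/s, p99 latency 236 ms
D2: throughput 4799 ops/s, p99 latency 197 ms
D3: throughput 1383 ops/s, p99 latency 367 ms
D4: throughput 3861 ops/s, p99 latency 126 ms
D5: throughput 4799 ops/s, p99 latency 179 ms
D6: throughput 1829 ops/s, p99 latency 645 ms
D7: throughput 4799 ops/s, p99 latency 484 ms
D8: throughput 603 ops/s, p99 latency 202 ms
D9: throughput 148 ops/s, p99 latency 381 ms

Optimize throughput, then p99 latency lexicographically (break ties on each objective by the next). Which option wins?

First maximize throughput: best is 4799, kept {D1, D2, D5, D7}.
Then minimize p99 latency: best is 179, kept {D5}.

D5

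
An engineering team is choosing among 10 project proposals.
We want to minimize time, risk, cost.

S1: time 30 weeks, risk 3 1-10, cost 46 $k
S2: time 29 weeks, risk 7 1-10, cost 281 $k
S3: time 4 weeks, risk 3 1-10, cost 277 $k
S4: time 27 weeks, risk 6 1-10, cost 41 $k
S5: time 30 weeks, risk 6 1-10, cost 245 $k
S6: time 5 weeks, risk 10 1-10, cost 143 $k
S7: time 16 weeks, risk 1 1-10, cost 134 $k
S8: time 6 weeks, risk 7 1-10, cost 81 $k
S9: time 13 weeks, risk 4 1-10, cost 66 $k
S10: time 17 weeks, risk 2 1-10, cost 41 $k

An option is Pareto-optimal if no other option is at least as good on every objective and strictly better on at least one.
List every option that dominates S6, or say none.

S1: worse on time (30 vs 5).
S2: worse on time (29 vs 5).
S3: worse on cost (277 vs 143).
S4: worse on time (27 vs 5).
S5: worse on time (30 vs 5).
S7: worse on time (16 vs 5).
S8: worse on time (6 vs 5).
S9: worse on time (13 vs 5).
S10: worse on time (17 vs 5).
No option dominates S6.

none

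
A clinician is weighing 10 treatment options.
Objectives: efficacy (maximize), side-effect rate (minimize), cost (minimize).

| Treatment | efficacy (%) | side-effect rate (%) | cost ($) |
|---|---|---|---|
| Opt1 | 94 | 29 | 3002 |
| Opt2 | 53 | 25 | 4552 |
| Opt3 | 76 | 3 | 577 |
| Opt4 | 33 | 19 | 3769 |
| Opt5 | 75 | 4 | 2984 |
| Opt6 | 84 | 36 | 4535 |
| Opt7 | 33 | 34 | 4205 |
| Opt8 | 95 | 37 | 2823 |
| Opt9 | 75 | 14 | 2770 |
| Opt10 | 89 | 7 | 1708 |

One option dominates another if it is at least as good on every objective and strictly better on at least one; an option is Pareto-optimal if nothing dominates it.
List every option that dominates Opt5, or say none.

Opt3

Opt3: efficacy 76≥75, side-effect rate 3≤4, cost 577≤2984 — dominates Opt5.
Others (Opt1, Opt2, Opt4, Opt6, Opt7, Opt8, Opt9, Opt10) are each worse than Opt5 on at least one objective.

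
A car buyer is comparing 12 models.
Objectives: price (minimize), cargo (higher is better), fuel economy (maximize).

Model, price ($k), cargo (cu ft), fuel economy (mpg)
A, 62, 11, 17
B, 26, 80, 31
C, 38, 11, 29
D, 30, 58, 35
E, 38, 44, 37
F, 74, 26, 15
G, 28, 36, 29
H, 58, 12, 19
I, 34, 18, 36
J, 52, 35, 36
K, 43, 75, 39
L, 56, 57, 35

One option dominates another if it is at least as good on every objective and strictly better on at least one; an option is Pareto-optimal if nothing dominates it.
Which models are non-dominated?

B, D, E, I, K

A: dominated by B (price 26≤62, cargo 80≥11, fuel economy 31≥17).
B: not dominated (best price).
C: dominated by B (price 26≤38, cargo 80≥11, fuel economy 31≥29).
D: not dominated.
E: not dominated.
F: dominated by B (price 26≤74, cargo 80≥26, fuel economy 31≥15).
G: dominated by B (price 26≤28, cargo 80≥36, fuel economy 31≥29).
H: dominated by B (price 26≤58, cargo 80≥12, fuel economy 31≥19).
I: not dominated.
J: dominated by E (price 38≤52, cargo 44≥35, fuel economy 37≥36).
K: not dominated (best fuel economy).
L: dominated by D (price 30≤56, cargo 58≥57, fuel economy 35≥35).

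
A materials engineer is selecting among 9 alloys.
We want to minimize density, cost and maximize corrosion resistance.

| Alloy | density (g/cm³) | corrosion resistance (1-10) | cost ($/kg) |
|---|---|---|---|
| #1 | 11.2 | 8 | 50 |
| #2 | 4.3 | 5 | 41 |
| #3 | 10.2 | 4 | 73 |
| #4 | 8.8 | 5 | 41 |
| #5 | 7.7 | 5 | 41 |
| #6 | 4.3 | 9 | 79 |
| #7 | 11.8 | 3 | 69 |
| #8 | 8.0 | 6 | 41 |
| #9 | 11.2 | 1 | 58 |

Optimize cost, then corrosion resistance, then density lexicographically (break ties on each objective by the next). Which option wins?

First minimize cost: best is 41, kept {#2, #4, #5, #8}.
Then maximize corrosion resistance: best is 6, kept {#8}.

#8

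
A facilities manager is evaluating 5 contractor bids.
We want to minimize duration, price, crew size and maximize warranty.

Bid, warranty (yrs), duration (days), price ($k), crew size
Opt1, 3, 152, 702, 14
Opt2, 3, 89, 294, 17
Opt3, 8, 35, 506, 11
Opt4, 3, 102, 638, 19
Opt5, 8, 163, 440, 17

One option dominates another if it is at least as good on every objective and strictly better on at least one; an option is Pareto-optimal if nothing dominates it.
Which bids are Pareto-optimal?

Opt2, Opt3, Opt5

Opt1: dominated by Opt3 (warranty 8≥3, duration 35≤152, price 506≤702, crew size 11≤14).
Opt2: not dominated (best price).
Opt3: not dominated (best duration).
Opt4: dominated by Opt2 (warranty 3≥3, duration 89≤102, price 294≤638, crew size 17≤19).
Opt5: not dominated.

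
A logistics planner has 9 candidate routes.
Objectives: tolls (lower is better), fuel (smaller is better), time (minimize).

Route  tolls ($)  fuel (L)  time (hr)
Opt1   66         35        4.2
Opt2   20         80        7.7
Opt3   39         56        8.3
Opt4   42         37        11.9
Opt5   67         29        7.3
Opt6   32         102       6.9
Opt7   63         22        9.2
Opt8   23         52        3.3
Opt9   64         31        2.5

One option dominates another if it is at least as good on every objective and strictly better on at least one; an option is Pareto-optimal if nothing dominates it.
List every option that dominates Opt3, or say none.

Opt8

Opt8: tolls 23≤39, fuel 52≤56, time 3.3≤8.3 — dominates Opt3.
Others (Opt1, Opt2, Opt4, Opt5, Opt6, Opt7, Opt9) are each worse than Opt3 on at least one objective.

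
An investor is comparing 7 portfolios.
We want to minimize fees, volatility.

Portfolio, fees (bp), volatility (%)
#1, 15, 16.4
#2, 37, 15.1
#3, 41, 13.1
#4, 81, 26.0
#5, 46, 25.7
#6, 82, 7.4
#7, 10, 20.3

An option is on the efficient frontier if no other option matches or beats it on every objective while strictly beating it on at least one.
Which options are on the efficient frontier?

#1: not dominated.
#2: not dominated.
#3: not dominated.
#4: dominated by #1 (fees 15≤81, volatility 16.4≤26.0).
#5: dominated by #1 (fees 15≤46, volatility 16.4≤25.7).
#6: not dominated (best volatility).
#7: not dominated (best fees).

#1, #2, #3, #6, #7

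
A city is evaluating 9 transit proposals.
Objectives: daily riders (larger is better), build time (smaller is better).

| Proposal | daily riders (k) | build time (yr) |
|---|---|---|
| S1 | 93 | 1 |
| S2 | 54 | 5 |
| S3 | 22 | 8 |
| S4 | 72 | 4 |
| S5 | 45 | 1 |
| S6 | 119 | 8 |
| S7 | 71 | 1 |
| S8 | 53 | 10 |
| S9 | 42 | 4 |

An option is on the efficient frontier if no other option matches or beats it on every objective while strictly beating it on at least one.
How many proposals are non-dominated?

2

S1: not dominated.
S2: dominated by S1 (daily riders 93≥54, build time 1≤5).
S3: dominated by S1 (daily riders 93≥22, build time 1≤8).
S4: dominated by S1 (daily riders 93≥72, build time 1≤4).
S5: dominated by S1 (daily riders 93≥45, build time 1≤1).
S6: not dominated (best daily riders).
S7: dominated by S1 (daily riders 93≥71, build time 1≤1).
S8: dominated by S1 (daily riders 93≥53, build time 1≤10).
S9: dominated by S1 (daily riders 93≥42, build time 1≤4).
Pareto-optimal: S1, S6 → 2.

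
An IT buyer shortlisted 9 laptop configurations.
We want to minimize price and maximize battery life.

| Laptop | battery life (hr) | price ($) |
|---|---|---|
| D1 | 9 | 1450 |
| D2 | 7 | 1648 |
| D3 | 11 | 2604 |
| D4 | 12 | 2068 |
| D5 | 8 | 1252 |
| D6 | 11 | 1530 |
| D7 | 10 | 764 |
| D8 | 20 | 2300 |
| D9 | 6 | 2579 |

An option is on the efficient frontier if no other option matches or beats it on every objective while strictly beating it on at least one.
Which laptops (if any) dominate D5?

D7

D7: battery life 10≥8, price 764≤1252 — dominates D5.
Others (D1, D2, D3, D4, D6, D8, D9) are each worse than D5 on at least one objective.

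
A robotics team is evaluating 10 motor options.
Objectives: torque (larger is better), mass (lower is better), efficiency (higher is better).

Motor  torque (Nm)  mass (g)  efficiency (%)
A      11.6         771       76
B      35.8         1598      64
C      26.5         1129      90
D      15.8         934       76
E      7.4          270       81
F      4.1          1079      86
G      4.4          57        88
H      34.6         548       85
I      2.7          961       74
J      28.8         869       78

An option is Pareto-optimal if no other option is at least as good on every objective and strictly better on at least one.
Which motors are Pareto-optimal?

B, C, E, G, H

A: dominated by H (torque 34.6≥11.6, mass 548≤771, efficiency 85≥76).
B: not dominated (best torque).
C: not dominated (best efficiency).
D: dominated by H (torque 34.6≥15.8, mass 548≤934, efficiency 85≥76).
E: not dominated.
F: dominated by G (torque 4.4≥4.1, mass 57≤1079, efficiency 88≥86).
G: not dominated (best mass).
H: not dominated.
I: dominated by A (torque 11.6≥2.7, mass 771≤961, efficiency 76≥74).
J: dominated by H (torque 34.6≥28.8, mass 548≤869, efficiency 85≥78).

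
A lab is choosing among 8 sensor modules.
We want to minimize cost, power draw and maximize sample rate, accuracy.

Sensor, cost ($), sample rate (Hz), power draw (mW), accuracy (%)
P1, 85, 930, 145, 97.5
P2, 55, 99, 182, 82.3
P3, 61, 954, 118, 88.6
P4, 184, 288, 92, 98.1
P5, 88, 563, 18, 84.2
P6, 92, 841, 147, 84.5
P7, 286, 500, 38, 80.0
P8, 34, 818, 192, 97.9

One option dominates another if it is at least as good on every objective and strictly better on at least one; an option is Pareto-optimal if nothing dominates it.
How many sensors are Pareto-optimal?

P1: not dominated.
P2: not dominated.
P3: not dominated (best sample rate).
P4: not dominated (best accuracy).
P5: not dominated (best power draw).
P6: dominated by P1 (cost 85≤92, sample rate 930≥841, power draw 145≤147, accuracy 97.5≥84.5).
P7: dominated by P5 (cost 88≤286, sample rate 563≥500, power draw 18≤38, accuracy 84.2≥80.0).
P8: not dominated (best cost).
Pareto-optimal: P1, P2, P3, P4, P5, P8 → 6.

6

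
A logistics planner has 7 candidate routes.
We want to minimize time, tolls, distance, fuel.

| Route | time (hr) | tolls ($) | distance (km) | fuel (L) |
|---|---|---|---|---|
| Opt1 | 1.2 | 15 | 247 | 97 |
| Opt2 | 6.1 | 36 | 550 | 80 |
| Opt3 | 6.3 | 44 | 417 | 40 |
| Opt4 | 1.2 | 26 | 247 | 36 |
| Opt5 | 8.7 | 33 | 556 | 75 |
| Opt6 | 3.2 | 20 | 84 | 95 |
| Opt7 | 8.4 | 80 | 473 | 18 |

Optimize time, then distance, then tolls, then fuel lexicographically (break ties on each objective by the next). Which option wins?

First minimize time: best is 1.2, kept {Opt1, Opt4}.
Then minimize distance: best is 247, kept {Opt1, Opt4}.
Then minimize tolls: best is 15, kept {Opt1}.

Opt1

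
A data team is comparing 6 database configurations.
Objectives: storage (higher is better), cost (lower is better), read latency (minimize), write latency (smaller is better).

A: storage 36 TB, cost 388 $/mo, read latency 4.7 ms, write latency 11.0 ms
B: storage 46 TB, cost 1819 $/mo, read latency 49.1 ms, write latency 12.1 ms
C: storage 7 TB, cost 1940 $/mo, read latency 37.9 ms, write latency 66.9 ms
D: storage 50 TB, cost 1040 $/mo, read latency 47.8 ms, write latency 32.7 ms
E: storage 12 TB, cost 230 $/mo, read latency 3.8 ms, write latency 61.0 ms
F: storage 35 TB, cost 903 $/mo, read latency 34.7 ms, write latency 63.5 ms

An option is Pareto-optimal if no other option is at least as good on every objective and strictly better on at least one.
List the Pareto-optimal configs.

A: not dominated (best write latency).
B: not dominated.
C: dominated by A (storage 36≥7, cost 388≤1940, read latency 4.7≤37.9, write latency 11.0≤66.9).
D: not dominated (best storage).
E: not dominated (best cost).
F: dominated by A (storage 36≥35, cost 388≤903, read latency 4.7≤34.7, write latency 11.0≤63.5).

A, B, D, E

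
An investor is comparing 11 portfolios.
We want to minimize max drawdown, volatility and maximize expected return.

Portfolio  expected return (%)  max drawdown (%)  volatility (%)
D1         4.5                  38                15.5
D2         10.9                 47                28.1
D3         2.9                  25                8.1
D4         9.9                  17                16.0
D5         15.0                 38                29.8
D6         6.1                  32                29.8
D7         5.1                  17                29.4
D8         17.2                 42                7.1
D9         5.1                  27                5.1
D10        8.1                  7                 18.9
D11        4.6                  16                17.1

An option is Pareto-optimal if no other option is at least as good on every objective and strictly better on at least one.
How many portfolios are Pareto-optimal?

D1: dominated by D9 (expected return 5.1≥4.5, max drawdown 27≤38, volatility 5.1≤15.5).
D2: dominated by D8 (expected return 17.2≥10.9, max drawdown 42≤47, volatility 7.1≤28.1).
D3: not dominated.
D4: not dominated.
D5: not dominated.
D6: dominated by D4 (expected return 9.9≥6.1, max drawdown 17≤32, volatility 16.0≤29.8).
D7: dominated by D4 (expected return 9.9≥5.1, max drawdown 17≤17, volatility 16.0≤29.4).
D8: not dominated (best expected return).
D9: not dominated (best volatility).
D10: not dominated (best max drawdown).
D11: not dominated.
Pareto-optimal: D3, D4, D5, D8, D9, D10, D11 → 7.

7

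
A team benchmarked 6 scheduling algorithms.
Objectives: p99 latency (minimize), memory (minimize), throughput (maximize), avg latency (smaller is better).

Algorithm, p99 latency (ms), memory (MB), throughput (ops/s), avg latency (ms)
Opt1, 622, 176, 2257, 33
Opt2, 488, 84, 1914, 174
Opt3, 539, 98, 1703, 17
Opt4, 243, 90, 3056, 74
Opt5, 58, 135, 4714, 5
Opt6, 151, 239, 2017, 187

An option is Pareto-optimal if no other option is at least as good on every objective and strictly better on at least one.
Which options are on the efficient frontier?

Opt1: dominated by Opt5 (p99 latency 58≤622, memory 135≤176, throughput 4714≥2257, avg latency 5≤33).
Opt2: not dominated (best memory).
Opt3: not dominated.
Opt4: not dominated.
Opt5: not dominated (best p99 latency).
Opt6: dominated by Opt5 (p99 latency 58≤151, memory 135≤239, throughput 4714≥2017, avg latency 5≤187).

Opt2, Opt3, Opt4, Opt5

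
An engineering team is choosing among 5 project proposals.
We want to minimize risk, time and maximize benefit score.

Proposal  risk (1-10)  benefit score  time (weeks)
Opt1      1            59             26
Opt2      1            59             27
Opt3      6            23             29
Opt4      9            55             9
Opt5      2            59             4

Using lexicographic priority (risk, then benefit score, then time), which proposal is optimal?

First minimize risk: best is 1, kept {Opt1, Opt2}.
Then maximize benefit score: best is 59, kept {Opt1, Opt2}.
Then minimize time: best is 26, kept {Opt1}.

Opt1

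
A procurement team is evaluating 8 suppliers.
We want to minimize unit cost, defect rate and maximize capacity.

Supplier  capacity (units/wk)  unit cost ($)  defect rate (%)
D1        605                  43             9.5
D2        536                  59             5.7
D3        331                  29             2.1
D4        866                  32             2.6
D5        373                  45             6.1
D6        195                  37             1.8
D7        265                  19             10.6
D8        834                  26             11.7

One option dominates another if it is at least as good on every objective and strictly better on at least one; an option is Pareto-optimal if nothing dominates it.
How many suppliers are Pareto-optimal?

D1: dominated by D4 (capacity 866≥605, unit cost 32≤43, defect rate 2.6≤9.5).
D2: dominated by D4 (capacity 866≥536, unit cost 32≤59, defect rate 2.6≤5.7).
D3: not dominated.
D4: not dominated (best capacity).
D5: dominated by D4 (capacity 866≥373, unit cost 32≤45, defect rate 2.6≤6.1).
D6: not dominated (best defect rate).
D7: not dominated (best unit cost).
D8: not dominated.
Pareto-optimal: D3, D4, D6, D7, D8 → 5.

5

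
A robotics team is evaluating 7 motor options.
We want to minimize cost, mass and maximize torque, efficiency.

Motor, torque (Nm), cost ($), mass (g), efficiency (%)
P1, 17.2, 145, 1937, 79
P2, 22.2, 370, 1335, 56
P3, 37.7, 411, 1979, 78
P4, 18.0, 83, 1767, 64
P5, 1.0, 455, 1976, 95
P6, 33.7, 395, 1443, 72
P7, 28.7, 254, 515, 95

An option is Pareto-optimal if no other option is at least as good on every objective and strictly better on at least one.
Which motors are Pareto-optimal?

P1, P3, P4, P6, P7

P1: not dominated.
P2: dominated by P7 (torque 28.7≥22.2, cost 254≤370, mass 515≤1335, efficiency 95≥56).
P3: not dominated (best torque).
P4: not dominated (best cost).
P5: dominated by P7 (torque 28.7≥1.0, cost 254≤455, mass 515≤1976, efficiency 95≥95).
P6: not dominated.
P7: not dominated (best mass).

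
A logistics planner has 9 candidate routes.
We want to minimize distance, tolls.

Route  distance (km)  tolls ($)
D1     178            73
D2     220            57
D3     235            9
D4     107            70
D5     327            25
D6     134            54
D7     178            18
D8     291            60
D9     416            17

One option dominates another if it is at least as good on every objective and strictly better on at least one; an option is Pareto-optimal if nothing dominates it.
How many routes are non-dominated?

D1: dominated by D4 (distance 107≤178, tolls 70≤73).
D2: dominated by D6 (distance 134≤220, tolls 54≤57).
D3: not dominated (best tolls).
D4: not dominated (best distance).
D5: dominated by D3 (distance 235≤327, tolls 9≤25).
D6: not dominated.
D7: not dominated.
D8: dominated by D2 (distance 220≤291, tolls 57≤60).
D9: dominated by D3 (distance 235≤416, tolls 9≤17).
Pareto-optimal: D3, D4, D6, D7 → 4.

4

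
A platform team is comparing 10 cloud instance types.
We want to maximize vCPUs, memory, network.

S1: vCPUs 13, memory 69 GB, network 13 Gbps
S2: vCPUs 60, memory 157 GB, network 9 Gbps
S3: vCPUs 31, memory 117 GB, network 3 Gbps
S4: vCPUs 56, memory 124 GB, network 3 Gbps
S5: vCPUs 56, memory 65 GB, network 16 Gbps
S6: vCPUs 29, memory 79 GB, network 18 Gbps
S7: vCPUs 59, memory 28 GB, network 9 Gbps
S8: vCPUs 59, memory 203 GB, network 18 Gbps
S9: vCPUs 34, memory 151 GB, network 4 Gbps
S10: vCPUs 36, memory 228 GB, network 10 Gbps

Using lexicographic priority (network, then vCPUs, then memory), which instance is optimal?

S8

First maximize network: best is 18, kept {S6, S8}.
Then maximize vCPUs: best is 59, kept {S8}.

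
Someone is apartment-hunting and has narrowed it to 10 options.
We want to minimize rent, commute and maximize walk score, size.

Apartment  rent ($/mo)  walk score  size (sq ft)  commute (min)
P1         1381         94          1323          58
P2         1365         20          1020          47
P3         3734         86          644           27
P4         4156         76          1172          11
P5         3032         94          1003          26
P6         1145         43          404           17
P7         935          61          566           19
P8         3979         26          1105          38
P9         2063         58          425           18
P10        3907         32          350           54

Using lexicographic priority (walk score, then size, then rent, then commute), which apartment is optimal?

P1

First maximize walk score: best is 94, kept {P1, P5}.
Then maximize size: best is 1323, kept {P1}.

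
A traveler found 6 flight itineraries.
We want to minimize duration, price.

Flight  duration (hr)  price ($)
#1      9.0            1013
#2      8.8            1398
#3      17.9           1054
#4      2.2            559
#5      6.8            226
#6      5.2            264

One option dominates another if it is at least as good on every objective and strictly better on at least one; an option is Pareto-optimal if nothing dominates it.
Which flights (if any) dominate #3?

#1: duration 9.0≤17.9, price 1013≤1054 — dominates #3.
#4: duration 2.2≤17.9, price 559≤1054 — dominates #3.
#5: duration 6.8≤17.9, price 226≤1054 — dominates #3.
#6: duration 5.2≤17.9, price 264≤1054 — dominates #3.
Others (#2) are each worse than #3 on at least one objective.

#1, #4, #5, #6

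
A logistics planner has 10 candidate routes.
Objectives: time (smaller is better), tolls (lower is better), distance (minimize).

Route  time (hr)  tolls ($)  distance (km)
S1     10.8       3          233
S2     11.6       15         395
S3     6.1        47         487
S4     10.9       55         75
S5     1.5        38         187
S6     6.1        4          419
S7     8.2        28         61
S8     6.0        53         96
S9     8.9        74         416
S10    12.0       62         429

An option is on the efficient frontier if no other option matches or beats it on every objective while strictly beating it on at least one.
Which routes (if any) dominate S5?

none

S1: worse on time (10.8 vs 1.5).
S2: worse on time (11.6 vs 1.5).
S3: worse on time (6.1 vs 1.5).
S4: worse on time (10.9 vs 1.5).
S6: worse on time (6.1 vs 1.5).
S7: worse on time (8.2 vs 1.5).
S8: worse on time (6.0 vs 1.5).
S9: worse on time (8.9 vs 1.5).
S10: worse on time (12.0 vs 1.5).
No option dominates S5.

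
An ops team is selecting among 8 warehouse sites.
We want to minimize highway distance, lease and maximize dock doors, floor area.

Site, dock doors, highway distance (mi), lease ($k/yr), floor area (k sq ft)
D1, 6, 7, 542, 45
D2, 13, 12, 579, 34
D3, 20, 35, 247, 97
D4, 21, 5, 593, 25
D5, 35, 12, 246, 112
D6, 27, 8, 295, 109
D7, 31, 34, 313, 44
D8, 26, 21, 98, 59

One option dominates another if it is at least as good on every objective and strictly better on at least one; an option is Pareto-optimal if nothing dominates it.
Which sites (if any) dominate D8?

none

D1: worse on dock doors (6 vs 26).
D2: worse on dock doors (13 vs 26).
D3: worse on dock doors (20 vs 26).
D4: worse on dock doors (21 vs 26).
D5: worse on lease (246 vs 98).
D6: worse on lease (295 vs 98).
D7: worse on highway distance (34 vs 21).
No option dominates D8.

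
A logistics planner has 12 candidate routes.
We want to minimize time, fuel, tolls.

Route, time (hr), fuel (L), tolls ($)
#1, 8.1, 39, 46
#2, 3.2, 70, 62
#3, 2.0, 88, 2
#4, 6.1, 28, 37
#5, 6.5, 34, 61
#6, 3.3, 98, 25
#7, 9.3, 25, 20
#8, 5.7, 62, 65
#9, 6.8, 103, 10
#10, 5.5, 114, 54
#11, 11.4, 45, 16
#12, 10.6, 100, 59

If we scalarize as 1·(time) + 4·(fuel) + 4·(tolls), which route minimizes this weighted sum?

#7

#1: 1·8.1 + 4·39 + 4·46 = 348.1
#2: 1·3.2 + 4·70 + 4·62 = 531.2
#3: 1·2.0 + 4·88 + 4·2 = 362.0
#4: 1·6.1 + 4·28 + 4·37 = 266.1
#5: 1·6.5 + 4·34 + 4·61 = 386.5
#6: 1·3.3 + 4·98 + 4·25 = 495.3
#7: 1·9.3 + 4·25 + 4·20 = 189.3
#8: 1·5.7 + 4·62 + 4·65 = 513.7
#9: 1·6.8 + 4·103 + 4·10 = 458.8
#10: 1·5.5 + 4·114 + 4·54 = 677.5
#11: 1·11.4 + 4·45 + 4·16 = 255.4
#12: 1·10.6 + 4·100 + 4·59 = 646.6
Lowest: #7 at 189.3.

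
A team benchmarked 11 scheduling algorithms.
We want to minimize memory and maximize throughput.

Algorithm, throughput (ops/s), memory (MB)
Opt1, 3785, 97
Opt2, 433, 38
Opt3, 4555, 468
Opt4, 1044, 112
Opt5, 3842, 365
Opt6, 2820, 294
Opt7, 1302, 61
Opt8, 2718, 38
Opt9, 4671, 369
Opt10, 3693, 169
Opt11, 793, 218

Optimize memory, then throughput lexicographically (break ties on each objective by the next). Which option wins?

First minimize memory: best is 38, kept {Opt2, Opt8}.
Then maximize throughput: best is 2718, kept {Opt8}.

Opt8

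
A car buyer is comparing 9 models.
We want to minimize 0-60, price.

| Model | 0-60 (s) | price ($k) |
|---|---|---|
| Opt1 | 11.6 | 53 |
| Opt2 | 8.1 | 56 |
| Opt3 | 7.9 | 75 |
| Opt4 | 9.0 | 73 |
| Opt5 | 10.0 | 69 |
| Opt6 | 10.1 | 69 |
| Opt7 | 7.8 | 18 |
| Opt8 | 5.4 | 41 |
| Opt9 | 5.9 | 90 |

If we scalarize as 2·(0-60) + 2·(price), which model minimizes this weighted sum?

Opt1: 2·11.6 + 2·53 = 129.2
Opt2: 2·8.1 + 2·56 = 128.2
Opt3: 2·7.9 + 2·75 = 165.8
Opt4: 2·9.0 + 2·73 = 164.0
Opt5: 2·10.0 + 2·69 = 158.0
Opt6: 2·10.1 + 2·69 = 158.2
Opt7: 2·7.8 + 2·18 = 51.6
Opt8: 2·5.4 + 2·41 = 92.8
Opt9: 2·5.9 + 2·90 = 191.8
Lowest: Opt7 at 51.6.

Opt7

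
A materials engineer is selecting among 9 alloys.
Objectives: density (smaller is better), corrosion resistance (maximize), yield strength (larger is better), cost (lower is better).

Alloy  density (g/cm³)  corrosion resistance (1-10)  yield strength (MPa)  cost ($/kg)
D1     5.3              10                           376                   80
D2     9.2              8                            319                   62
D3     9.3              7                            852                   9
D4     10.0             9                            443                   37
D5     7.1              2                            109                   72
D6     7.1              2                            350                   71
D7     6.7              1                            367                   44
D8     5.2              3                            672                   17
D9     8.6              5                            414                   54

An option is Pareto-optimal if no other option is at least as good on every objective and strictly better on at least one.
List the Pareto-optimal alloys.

D1: not dominated (best corrosion resistance).
D2: not dominated.
D3: not dominated (best yield strength).
D4: not dominated.
D5: dominated by D6 (density 7.1≤7.1, corrosion resistance 2≥2, yield strength 350≥109, cost 71≤72).
D6: dominated by D8 (density 5.2≤7.1, corrosion resistance 3≥2, yield strength 672≥350, cost 17≤71).
D7: dominated by D8 (density 5.2≤6.7, corrosion resistance 3≥1, yield strength 672≥367, cost 17≤44).
D8: not dominated (best density).
D9: not dominated.

D1, D2, D3, D4, D8, D9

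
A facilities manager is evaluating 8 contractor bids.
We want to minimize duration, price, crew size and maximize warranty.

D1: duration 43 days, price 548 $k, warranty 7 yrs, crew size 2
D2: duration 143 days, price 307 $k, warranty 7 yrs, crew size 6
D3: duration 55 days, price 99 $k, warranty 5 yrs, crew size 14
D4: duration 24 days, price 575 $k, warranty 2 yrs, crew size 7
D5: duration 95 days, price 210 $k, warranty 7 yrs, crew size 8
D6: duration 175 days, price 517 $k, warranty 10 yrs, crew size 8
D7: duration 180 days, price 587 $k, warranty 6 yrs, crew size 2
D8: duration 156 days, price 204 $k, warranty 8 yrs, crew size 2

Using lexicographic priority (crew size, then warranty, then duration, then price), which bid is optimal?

D8

First minimize crew size: best is 2, kept {D1, D7, D8}.
Then maximize warranty: best is 8, kept {D8}.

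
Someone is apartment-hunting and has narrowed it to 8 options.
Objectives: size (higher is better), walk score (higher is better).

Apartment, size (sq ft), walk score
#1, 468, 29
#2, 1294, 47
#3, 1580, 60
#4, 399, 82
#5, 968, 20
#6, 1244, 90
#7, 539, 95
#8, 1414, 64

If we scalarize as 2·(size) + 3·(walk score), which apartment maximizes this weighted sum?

#3

#1: 2·468 + 3·29 = 1023
#2: 2·1294 + 3·47 = 2729
#3: 2·1580 + 3·60 = 3340
#4: 2·399 + 3·82 = 1044
#5: 2·968 + 3·20 = 1996
#6: 2·1244 + 3·90 = 2758
#7: 2·539 + 3·95 = 1363
#8: 2·1414 + 3·64 = 3020
Highest: #3 at 3340.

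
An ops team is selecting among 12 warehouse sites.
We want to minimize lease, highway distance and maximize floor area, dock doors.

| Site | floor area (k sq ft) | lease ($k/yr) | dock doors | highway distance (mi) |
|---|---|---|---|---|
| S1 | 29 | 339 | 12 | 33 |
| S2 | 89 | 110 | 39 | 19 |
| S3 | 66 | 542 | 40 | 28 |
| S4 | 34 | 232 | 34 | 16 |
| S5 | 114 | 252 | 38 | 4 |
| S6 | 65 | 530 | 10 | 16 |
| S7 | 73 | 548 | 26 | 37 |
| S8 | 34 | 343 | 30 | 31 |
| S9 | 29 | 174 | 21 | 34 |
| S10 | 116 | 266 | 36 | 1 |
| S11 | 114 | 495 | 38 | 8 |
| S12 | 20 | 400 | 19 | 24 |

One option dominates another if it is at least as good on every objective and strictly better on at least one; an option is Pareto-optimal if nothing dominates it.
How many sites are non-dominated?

5

S1: dominated by S2 (floor area 89≥29, lease 110≤339, dock doors 39≥12, highway distance 19≤33).
S2: not dominated (best lease).
S3: not dominated (best dock doors).
S4: not dominated.
S5: not dominated.
S6: dominated by S5 (floor area 114≥65, lease 252≤530, dock doors 38≥10, highway distance 4≤16).
S7: dominated by S2 (floor area 89≥73, lease 110≤548, dock doors 39≥26, highway distance 19≤37).
S8: dominated by S2 (floor area 89≥34, lease 110≤343, dock doors 39≥30, highway distance 19≤31).
S9: dominated by S2 (floor area 89≥29, lease 110≤174, dock doors 39≥21, highway distance 19≤34).
S10: not dominated (best floor area).
S11: dominated by S5 (floor area 114≥114, lease 252≤495, dock doors 38≥38, highway distance 4≤8).
S12: dominated by S2 (floor area 89≥20, lease 110≤400, dock doors 39≥19, highway distance 19≤24).
Pareto-optimal: S2, S3, S4, S5, S10 → 5.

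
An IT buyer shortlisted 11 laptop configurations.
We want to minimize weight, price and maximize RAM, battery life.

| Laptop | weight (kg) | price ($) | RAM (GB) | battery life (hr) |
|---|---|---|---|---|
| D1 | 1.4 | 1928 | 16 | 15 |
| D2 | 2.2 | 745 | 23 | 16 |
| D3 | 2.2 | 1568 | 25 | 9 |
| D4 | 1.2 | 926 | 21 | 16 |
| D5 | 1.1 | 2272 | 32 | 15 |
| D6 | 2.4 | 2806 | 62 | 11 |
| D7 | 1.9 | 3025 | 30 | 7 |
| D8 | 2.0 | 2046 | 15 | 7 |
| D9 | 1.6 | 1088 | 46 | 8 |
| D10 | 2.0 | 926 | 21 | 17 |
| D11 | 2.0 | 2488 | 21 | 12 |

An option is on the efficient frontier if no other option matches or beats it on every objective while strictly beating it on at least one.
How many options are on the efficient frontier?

7

D1: dominated by D4 (weight 1.2≤1.4, price 926≤1928, RAM 21≥16, battery life 16≥15).
D2: not dominated (best price).
D3: not dominated.
D4: not dominated.
D5: not dominated (best weight).
D6: not dominated (best RAM).
D7: dominated by D5 (weight 1.1≤1.9, price 2272≤3025, RAM 32≥30, battery life 15≥7).
D8: dominated by D1 (weight 1.4≤2.0, price 1928≤2046, RAM 16≥15, battery life 15≥7).
D9: not dominated.
D10: not dominated (best battery life).
D11: dominated by D4 (weight 1.2≤2.0, price 926≤2488, RAM 21≥21, battery life 16≥12).
Pareto-optimal: D2, D3, D4, D5, D6, D9, D10 → 7.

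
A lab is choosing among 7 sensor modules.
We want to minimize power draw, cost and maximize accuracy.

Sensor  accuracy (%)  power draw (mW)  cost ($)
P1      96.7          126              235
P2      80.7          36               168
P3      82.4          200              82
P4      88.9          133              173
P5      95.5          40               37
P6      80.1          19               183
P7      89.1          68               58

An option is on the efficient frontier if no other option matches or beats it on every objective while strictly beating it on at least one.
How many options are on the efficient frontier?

P1: not dominated (best accuracy).
P2: not dominated.
P3: dominated by P5 (accuracy 95.5≥82.4, power draw 40≤200, cost 37≤82).
P4: dominated by P5 (accuracy 95.5≥88.9, power draw 40≤133, cost 37≤173).
P5: not dominated (best cost).
P6: not dominated (best power draw).
P7: dominated by P5 (accuracy 95.5≥89.1, power draw 40≤68, cost 37≤58).
Pareto-optimal: P1, P2, P5, P6 → 4.

4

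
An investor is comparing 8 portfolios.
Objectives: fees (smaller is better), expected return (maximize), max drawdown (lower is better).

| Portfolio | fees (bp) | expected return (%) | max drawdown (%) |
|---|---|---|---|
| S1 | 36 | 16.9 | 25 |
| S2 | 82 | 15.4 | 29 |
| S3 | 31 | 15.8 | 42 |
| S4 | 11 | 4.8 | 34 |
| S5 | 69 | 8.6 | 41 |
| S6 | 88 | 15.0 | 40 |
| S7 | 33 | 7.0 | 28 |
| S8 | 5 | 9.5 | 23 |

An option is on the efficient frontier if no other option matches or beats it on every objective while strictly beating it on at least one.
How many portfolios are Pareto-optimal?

S1: not dominated (best expected return).
S2: dominated by S1 (fees 36≤82, expected return 16.9≥15.4, max drawdown 25≤29).
S3: not dominated.
S4: dominated by S8 (fees 5≤11, expected return 9.5≥4.8, max drawdown 23≤34).
S5: dominated by S1 (fees 36≤69, expected return 16.9≥8.6, max drawdown 25≤41).
S6: dominated by S1 (fees 36≤88, expected return 16.9≥15.0, max drawdown 25≤40).
S7: dominated by S8 (fees 5≤33, expected return 9.5≥7.0, max drawdown 23≤28).
S8: not dominated (best fees).
Pareto-optimal: S1, S3, S8 → 3.

3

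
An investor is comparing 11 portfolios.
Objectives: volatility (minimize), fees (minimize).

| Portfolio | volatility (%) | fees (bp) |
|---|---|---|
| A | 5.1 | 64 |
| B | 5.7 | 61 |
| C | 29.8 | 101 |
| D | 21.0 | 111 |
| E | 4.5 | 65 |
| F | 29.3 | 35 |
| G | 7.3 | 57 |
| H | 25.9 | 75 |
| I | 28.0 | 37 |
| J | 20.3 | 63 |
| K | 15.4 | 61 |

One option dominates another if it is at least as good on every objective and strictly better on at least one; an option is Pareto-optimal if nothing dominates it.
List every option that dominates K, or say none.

B: volatility 5.7≤15.4, fees 61≤61 — dominates K.
G: volatility 7.3≤15.4, fees 57≤61 — dominates K.
Others (A, C, D, E, F, H, I, J) are each worse than K on at least one objective.

B, G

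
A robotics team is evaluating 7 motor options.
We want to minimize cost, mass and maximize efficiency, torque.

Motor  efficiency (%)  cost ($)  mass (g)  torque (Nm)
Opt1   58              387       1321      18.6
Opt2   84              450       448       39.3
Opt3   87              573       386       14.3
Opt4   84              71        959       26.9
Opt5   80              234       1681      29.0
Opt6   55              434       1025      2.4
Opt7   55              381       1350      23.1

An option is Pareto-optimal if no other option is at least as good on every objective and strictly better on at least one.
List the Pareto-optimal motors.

Opt1: dominated by Opt4 (efficiency 84≥58, cost 71≤387, mass 959≤1321, torque 26.9≥18.6).
Opt2: not dominated (best torque).
Opt3: not dominated (best efficiency).
Opt4: not dominated (best cost).
Opt5: not dominated.
Opt6: dominated by Opt4 (efficiency 84≥55, cost 71≤434, mass 959≤1025, torque 26.9≥2.4).
Opt7: dominated by Opt4 (efficiency 84≥55, cost 71≤381, mass 959≤1350, torque 26.9≥23.1).

Opt2, Opt3, Opt4, Opt5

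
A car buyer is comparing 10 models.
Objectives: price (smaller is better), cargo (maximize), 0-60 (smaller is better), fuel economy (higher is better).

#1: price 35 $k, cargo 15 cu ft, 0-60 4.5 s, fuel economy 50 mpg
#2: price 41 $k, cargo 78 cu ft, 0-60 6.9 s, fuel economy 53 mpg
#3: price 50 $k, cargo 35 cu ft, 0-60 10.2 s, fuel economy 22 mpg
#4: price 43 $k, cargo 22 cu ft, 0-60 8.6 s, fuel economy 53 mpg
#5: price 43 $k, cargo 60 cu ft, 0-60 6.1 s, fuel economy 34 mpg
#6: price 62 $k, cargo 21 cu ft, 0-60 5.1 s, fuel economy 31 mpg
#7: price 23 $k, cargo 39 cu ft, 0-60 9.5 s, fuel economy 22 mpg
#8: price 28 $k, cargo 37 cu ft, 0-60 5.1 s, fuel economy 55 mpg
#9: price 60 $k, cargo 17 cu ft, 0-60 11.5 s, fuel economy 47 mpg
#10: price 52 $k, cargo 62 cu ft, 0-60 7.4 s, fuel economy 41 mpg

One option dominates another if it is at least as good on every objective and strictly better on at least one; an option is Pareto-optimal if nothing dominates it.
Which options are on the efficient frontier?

#1, #2, #5, #7, #8

#1: not dominated (best 0-60).
#2: not dominated (best cargo).
#3: dominated by #2 (price 41≤50, cargo 78≥35, 0-60 6.9≤10.2, fuel economy 53≥22).
#4: dominated by #2 (price 41≤43, cargo 78≥22, 0-60 6.9≤8.6, fuel economy 53≥53).
#5: not dominated.
#6: dominated by #8 (price 28≤62, cargo 37≥21, 0-60 5.1≤5.1, fuel economy 55≥31).
#7: not dominated (best price).
#8: not dominated (best fuel economy).
#9: dominated by #2 (price 41≤60, cargo 78≥17, 0-60 6.9≤11.5, fuel economy 53≥47).
#10: dominated by #2 (price 41≤52, cargo 78≥62, 0-60 6.9≤7.4, fuel economy 53≥41).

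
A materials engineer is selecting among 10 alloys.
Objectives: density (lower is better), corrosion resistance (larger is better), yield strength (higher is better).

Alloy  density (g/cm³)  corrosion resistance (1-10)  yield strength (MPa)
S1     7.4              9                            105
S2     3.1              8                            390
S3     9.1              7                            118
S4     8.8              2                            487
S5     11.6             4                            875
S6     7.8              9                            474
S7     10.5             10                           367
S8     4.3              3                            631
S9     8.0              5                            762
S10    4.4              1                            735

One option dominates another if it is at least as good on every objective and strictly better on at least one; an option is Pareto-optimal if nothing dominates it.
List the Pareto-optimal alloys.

S1, S2, S5, S6, S7, S8, S9, S10

S1: not dominated.
S2: not dominated (best density).
S3: dominated by S2 (density 3.1≤9.1, corrosion resistance 8≥7, yield strength 390≥118).
S4: dominated by S8 (density 4.3≤8.8, corrosion resistance 3≥2, yield strength 631≥487).
S5: not dominated (best yield strength).
S6: not dominated.
S7: not dominated (best corrosion resistance).
S8: not dominated.
S9: not dominated.
S10: not dominated.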